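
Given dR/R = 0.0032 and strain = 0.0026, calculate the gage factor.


GF = (dR/R) / epsilon
= 0.0032 / 0.0026
= 1.2308

1.2308


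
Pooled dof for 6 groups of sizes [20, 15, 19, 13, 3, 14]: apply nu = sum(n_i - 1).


nu = sum_i (n_i - 1)
nu = ((20 - 1) + (15 - 1) + (19 - 1) + (13 - 1) + (3 - 1) + (14 - 1))
nu = 19 + 14 + 18 + 12 + 2 + 13
nu = 78

78


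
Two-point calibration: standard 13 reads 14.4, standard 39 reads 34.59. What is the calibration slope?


slope = (y2 - y1) / (x2 - x1)
= (34.59 - 14.4) / (39 - 13)
= 20.1900 / 26
= 0.7765

0.7765


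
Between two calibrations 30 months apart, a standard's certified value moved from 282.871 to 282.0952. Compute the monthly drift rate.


rate = (v2 - v1) / months
= (282.0952 - 282.871) / 30
= -0.7758 / 30
= -0.0259

-0.0259


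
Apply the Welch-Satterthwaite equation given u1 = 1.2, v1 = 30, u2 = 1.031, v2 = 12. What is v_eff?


uc = sqrt(u1^2 + u2^2) = sqrt(1.2^2 + 1.031^2) = 1.5820749
v_eff = uc^4 / (u1^4/v1 + u2^4/v2)
= 1.5820749^4 / (1.2^4/30 + 1.031^4/12)
= 6.2648137 / 0.16327717
v_eff = 38.3692

38.3692


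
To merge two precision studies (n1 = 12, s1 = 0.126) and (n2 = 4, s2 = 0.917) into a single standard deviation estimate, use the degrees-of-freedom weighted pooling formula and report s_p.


s_p = sqrt(((n1-1)*s1^2 + (n2-1)*s2^2) / (n1+n2-2))
numerator = (12-1)*0.126^2 + (4-1)*0.917^2 = 0.174636 + 2.522667 = 2.697303
denominator = 12 + 4 - 2 = 14
s_p^2 = 2.697303 / 14 = 0.1926645
s_p = sqrt(0.1926645) = 0.4389

0.4389


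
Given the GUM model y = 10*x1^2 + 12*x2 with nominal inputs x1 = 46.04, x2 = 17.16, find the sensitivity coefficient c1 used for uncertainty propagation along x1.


y = 10*x1^2 + 12*x2
dy/dx1 = 2*10*x1
Evaluate at x1 = 46.04: c1 = 20 * 46.04
c1 = 920.8000

920.8000


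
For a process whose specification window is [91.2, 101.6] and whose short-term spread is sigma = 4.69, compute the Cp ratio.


Cp = (USL - LSL) / (6 * sigma)
= (101.6 - 91.2) / (6 * 4.69)
= 10.4000 / 28.1400
= 0.3696

0.3696


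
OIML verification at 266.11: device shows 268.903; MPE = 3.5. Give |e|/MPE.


e = indication - reference = 268.903 - 266.11 = 2.7930
|e| = 2.7930
ratio = |e| / MPE = 2.7930 / 3.5
ratio = 0.7980

0.7980


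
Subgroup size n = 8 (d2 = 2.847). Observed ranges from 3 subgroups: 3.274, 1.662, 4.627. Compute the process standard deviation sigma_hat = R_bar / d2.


R_bar = (3.274 + 1.662 + 4.627) / 3
R_bar = 9.563 / 3 = 3.1876667
sigma_hat = R_bar / d2 = 3.1876667 / 2.847 = 1.1197

1.1197


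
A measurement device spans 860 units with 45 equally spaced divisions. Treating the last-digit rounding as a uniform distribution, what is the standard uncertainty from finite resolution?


resolution = range / divisions
resolution = 860 / 45 = 19.111111
u_res = resolution / (2*sqrt(3))
u_res = 19.111111 / 3.4641016
u_res = 5.5169

5.5169


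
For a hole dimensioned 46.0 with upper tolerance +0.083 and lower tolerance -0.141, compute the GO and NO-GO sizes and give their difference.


GO = nominal - lower_tol (smallest hole = maximum material condition)
GO = 46.0 - 0.141 = 45.859
NO-GO = nominal + upper_tol (largest hole = least material condition)
NO-GO = 46.0 + 0.083 = 46.083
spread = NO-GO - GO = 46.083 - 45.859 = 0.2240

0.2240


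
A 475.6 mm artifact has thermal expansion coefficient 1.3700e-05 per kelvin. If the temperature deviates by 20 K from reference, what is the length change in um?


dL = L * alpha * dT
= 475.6 * 1.3700e-05 * 20
= 0.1303144 mm
dL_um = 0.1303144 * 1000 = 130.3144 um

130.3144


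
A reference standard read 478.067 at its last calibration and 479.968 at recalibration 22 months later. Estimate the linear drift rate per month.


rate = (v2 - v1) / months
= (479.968 - 478.067) / 22
= 1.9010 / 22
= 0.0864

0.0864


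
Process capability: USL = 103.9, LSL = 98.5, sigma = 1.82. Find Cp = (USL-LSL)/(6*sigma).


Cp = (USL - LSL) / (6 * sigma)
= (103.9 - 98.5) / (6 * 1.82)
= 5.4000 / 10.9200
= 0.4945

0.4945


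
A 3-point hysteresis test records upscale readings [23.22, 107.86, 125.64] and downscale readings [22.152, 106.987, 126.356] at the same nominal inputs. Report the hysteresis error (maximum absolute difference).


|23.22 - 22.152| = 1.0680
|107.86 - 106.987| = 0.8730
|125.64 - 126.356| = 0.7160
hysteresis = max(diffs) = 1.0680

1.0680


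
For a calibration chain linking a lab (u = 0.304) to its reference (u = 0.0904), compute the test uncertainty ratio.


TUR = u_lab / u_ref
= 0.304 / 0.0904
= 3.3628

3.3628


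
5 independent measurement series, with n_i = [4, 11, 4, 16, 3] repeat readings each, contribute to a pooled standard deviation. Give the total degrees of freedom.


nu = sum_i (n_i - 1)
nu = ((4 - 1) + (11 - 1) + (4 - 1) + (16 - 1) + (3 - 1))
nu = 3 + 10 + 3 + 15 + 2
nu = 33

33


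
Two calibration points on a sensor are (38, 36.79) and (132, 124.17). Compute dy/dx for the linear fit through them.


slope = (y2 - y1) / (x2 - x1)
= (124.17 - 36.79) / (132 - 38)
= 87.3800 / 94
= 0.9296

0.9296


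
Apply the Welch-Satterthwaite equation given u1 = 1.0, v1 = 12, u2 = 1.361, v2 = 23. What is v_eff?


uc = sqrt(u1^2 + u2^2) = sqrt(1.0^2 + 1.361^2) = 1.6888816
v_eff = uc^4 / (u1^4/v1 + u2^4/v2)
= 1.6888816^4 / (1.0^4/12 + 1.361^4/23)
= 8.1357354 / 0.23251129
v_eff = 34.9907

34.9907


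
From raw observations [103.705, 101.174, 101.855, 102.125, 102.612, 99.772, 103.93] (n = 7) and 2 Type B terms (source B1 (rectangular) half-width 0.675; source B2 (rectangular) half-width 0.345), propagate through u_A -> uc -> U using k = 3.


mean = (103.705 + 101.174 + 101.855 + 102.125 + 102.612 + 99.772 + 103.93) / 7 = 102.1675714
s = sqrt(sum((x - mean)^2)/(n-1)) = 1.4429609
u_A = s / sqrt(n) = 1.4429609 / sqrt(7) = 0.54538796
u_B1 = 0.675 / sqrt(3) = 0.38971143
u_B2 = 0.345 / sqrt(3) = 0.19918584
uc = sqrt(0.54538796^2 + 0.38971143^2 + 0.19918584^2) = 0.69928394
U = k * uc = 3 * 0.69928394
U = 2.0979

2.0979


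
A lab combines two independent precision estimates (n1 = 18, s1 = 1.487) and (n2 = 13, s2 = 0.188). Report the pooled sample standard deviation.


s_p = sqrt(((n1-1)*s1^2 + (n2-1)*s2^2) / (n1+n2-2))
numerator = (18-1)*1.487^2 + (13-1)*0.188^2 = 37.589873 + 0.424128 = 38.014001
denominator = 18 + 13 - 2 = 29
s_p^2 = 38.014001 / 29 = 1.3108276
s_p = sqrt(1.3108276) = 1.1449

1.1449


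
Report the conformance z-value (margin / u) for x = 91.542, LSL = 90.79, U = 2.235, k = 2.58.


u = U / k = 2.235 / 2.58 = 0.86627907
margin = |LSL - x| = |90.79 - 91.542| = 0.752
z = margin / u = 0.752 / 0.86627907
z = 0.8681

0.8681


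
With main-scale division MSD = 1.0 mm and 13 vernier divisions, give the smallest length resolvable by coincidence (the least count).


LC = MSD / n_div
= 1.0 / 13
= 0.0769

0.0769


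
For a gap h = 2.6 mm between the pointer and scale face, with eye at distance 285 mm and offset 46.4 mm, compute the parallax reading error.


error = h * offset / d
= 2.6 * 46.4 / 285
= 0.4233

0.4233


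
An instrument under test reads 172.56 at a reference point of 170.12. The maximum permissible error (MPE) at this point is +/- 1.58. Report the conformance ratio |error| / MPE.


e = indication - reference = 172.56 - 170.12 = 2.4400
|e| = 2.4400
ratio = |e| / MPE = 2.4400 / 1.58
ratio = 1.5443

1.5443


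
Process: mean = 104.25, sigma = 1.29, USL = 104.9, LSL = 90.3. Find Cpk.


Cpu = (USL - mean) / (3*sigma) = (104.9 - 104.25) / (3*1.29) = 0.1680
Cpl = (mean - LSL) / (3*sigma) = (104.25 - 90.3) / (3*1.29) = 3.6047
Cpk = min(Cpu, Cpl) = 0.1680

0.1680


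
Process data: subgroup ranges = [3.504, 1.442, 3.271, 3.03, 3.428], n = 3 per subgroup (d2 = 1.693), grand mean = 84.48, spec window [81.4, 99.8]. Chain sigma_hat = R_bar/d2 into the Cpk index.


R_bar = (3.504 + 1.442 + 3.271 + 3.03 + 3.428) / 5 = 2.935
sigma = R_bar / d2 = 2.935 / 1.693 = 1.733609
Cp = (USL - LSL)/(6*sigma) = (99.8 - 81.4)/(6*1.733609) = 1.7689
Cpu = (99.8 - 84.48)/(3*1.733609) = 2.9457
Cpl = (84.48 - 81.4)/(3*1.733609) = 0.5922
Cpk = min(Cpu, Cpl) = 0.5922

0.5922


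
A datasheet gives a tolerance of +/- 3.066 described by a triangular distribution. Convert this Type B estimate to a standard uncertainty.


u_B = half_width / sqrt(6)
u_B = 3.066 / 2.4494897
u_B = 1.2517

1.2517


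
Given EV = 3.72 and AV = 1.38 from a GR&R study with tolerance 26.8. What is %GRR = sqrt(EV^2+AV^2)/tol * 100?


GRR = sqrt(EV^2 + AV^2) = sqrt(3.72^2 + 1.38^2) = 3.9677197
%GRR = GRR / tol * 100 = 3.9677197 / 26.8 * 100
%GRR = 14.8049

14.8049


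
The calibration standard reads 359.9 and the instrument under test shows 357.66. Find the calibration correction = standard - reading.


Correction = standard - reading
= 359.9 - 357.66
= 2.2400

2.2400


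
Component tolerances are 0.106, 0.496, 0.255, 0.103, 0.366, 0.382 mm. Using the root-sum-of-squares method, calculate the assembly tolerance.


RSS = sqrt(0.106^2 + 0.496^2 + 0.255^2 + 0.103^2 + 0.366^2 + 0.382^2)
= sqrt(0.612766)
= 0.7828

0.7828


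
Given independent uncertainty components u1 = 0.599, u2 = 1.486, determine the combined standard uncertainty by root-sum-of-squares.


uc = sqrt(0.599^2 + 1.486^2)
uc = sqrt(2.566997)
uc = 1.6022

1.6022


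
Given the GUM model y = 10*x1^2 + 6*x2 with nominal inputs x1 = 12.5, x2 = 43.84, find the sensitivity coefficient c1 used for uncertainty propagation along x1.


y = 10*x1^2 + 6*x2
dy/dx1 = 2*10*x1
Evaluate at x1 = 12.5: c1 = 20 * 12.5
c1 = 250.0000

250.0000


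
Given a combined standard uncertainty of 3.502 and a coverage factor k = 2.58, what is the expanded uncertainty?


U = k * uc
U = 2.58 * 3.502
U = 9.0352

9.0352


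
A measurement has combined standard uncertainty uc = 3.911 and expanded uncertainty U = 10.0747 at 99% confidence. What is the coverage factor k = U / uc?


k = U / uc
k = 10.0747 / 3.911
k = 2.576

2.576


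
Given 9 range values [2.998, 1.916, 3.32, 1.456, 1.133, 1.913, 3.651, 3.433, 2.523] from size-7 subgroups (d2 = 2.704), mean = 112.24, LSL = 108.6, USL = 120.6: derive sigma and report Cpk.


R_bar = (2.998 + 1.916 + 3.32 + 1.456 + 1.133 + 1.913 + 3.651 + 3.433 + 2.523) / 9 = 2.4825556
sigma = R_bar / d2 = 2.4825556 / 2.704 = 0.91810488
Cp = (USL - LSL)/(6*sigma) = (120.6 - 108.6)/(6*0.91810488) = 2.1784
Cpu = (120.6 - 112.24)/(3*0.91810488) = 3.0352
Cpl = (112.24 - 108.6)/(3*0.91810488) = 1.3216
Cpk = min(Cpu, Cpl) = 1.3216

1.3216


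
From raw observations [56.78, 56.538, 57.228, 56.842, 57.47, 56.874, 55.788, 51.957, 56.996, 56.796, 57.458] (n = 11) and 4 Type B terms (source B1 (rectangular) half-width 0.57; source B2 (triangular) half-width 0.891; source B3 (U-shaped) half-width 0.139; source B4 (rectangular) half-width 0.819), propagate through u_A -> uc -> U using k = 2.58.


mean = (56.78 + 56.538 + 57.228 + 56.842 + 57.47 + 56.874 + 55.788 + 51.957 + 56.996 + 56.796 + 57.458) / 11 = 56.42972727
s = sqrt(sum((x - mean)^2)/(n-1)) = 1.5540411
u_A = s / sqrt(n) = 1.5540411 / sqrt(11) = 0.46856102
u_B1 = 0.57 / sqrt(3) = 0.32908965
u_B2 = 0.891 / sqrt(6) = 0.36374923
u_B3 = 0.139 / sqrt(2) = 0.098287843
u_B4 = 0.819 / sqrt(3) = 0.47284987
uc = sqrt(0.46856102^2 + 0.32908965^2 + 0.36374923^2 + 0.098287843^2 + 0.47284987^2) = 0.83271269
U = k * uc = 2.58 * 0.83271269
U = 2.1484

2.1484


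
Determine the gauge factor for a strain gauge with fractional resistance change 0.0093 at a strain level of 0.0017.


GF = (dR/R) / epsilon
= 0.0093 / 0.0017
= 5.4706

5.4706


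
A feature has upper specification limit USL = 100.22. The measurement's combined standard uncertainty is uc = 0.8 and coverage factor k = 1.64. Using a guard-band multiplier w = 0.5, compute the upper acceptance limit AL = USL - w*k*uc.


U = k * uc = 1.64 * 0.8 = 1.312
guard band g = w * U = 0.5 * 1.312 = 0.656
AL = USL - g = 100.22 - 0.656
AL = 99.5640

99.5640


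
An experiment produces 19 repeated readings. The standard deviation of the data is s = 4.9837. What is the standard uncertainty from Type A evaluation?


u_A = s / sqrt(n)
u_A = 4.9837 / sqrt(19)
u_A = 4.9837 / 4.3588989
u_A = 1.1433

1.1433


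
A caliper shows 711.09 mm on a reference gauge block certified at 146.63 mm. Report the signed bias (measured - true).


Systematic error = measured - true
= 711.09 - 146.63
= 564.4600

564.4600


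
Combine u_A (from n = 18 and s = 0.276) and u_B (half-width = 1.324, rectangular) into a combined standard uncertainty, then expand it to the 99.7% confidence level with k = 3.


u_A = s / sqrt(n) = 0.276 / sqrt(18) = 0.065053824
u_B = half_width / sqrt(3) = 1.324 / sqrt(3) = 0.76441176
uc = sqrt(u_A^2 + u_B^2) = sqrt(0.065053824^2 + 0.76441176^2) = 0.76717491
U = k * uc = 3 * 0.76717491
U = 2.3015

2.3015


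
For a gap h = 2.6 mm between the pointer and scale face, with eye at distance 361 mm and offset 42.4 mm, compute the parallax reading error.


error = h * offset / d
= 2.6 * 42.4 / 361
= 0.3054

0.3054


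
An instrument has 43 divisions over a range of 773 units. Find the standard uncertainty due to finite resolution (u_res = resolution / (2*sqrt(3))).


resolution = range / divisions
resolution = 773 / 43 = 17.976744
u_res = resolution / (2*sqrt(3))
u_res = 17.976744 / 3.4641016
u_res = 5.1894

5.1894


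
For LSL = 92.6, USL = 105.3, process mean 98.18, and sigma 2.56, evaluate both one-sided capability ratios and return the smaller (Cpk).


Cpu = (USL - mean) / (3*sigma) = (105.3 - 98.18) / (3*2.56) = 0.9271
Cpl = (mean - LSL) / (3*sigma) = (98.18 - 92.6) / (3*2.56) = 0.7266
Cpk = min(Cpu, Cpl) = 0.7266

0.7266


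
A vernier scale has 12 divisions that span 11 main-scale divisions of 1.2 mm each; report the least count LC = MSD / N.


LC = MSD / n_div
= 1.2 / 12
= 0.1000

0.1000


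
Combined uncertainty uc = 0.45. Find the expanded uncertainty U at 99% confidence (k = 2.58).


U = k * uc
U = 2.58 * 0.45
U = 1.1610

1.1610


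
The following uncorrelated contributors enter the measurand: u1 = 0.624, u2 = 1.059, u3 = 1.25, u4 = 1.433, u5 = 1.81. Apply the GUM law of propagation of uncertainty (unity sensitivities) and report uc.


uc = sqrt(0.624^2 + 1.059^2 + 1.25^2 + 1.433^2 + 1.81^2)
uc = sqrt(8.402946)
uc = 2.8988

2.8988


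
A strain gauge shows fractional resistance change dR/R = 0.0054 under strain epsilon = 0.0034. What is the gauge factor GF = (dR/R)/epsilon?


GF = (dR/R) / epsilon
= 0.0054 / 0.0034
= 1.5882

1.5882


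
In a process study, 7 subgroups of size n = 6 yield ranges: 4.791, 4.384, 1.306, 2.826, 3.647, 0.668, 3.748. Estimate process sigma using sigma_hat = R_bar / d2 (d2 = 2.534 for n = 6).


R_bar = (4.791 + 4.384 + 1.306 + 2.826 + 3.647 + 0.668 + 3.748) / 7
R_bar = 21.37 / 7 = 3.0528571
sigma_hat = R_bar / d2 = 3.0528571 / 2.534 = 1.2048

1.2048


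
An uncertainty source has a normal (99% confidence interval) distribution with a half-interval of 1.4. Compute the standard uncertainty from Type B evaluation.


u_B = half_width / 2.576
u_B = 1.4 / 2.576
u_B = 0.5435

0.5435


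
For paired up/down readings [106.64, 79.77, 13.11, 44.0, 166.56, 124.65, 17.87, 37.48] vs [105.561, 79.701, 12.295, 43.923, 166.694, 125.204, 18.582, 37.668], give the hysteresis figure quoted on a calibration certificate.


|106.64 - 105.561| = 1.0790
|79.77 - 79.701| = 0.0690
|13.11 - 12.295| = 0.8150
|44.0 - 43.923| = 0.0770
|166.56 - 166.694| = 0.1340
|124.65 - 125.204| = 0.5540
|17.87 - 18.582| = 0.7120
|37.48 - 37.668| = 0.1880
hysteresis = max(diffs) = 1.0790

1.0790


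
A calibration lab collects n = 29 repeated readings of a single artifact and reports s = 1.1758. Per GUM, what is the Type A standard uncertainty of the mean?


u_A = s / sqrt(n)
u_A = 1.1758 / sqrt(29)
u_A = 1.1758 / 5.3851648
u_A = 0.2183

0.2183


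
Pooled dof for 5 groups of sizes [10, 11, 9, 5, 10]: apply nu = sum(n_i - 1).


nu = sum_i (n_i - 1)
nu = ((10 - 1) + (11 - 1) + (9 - 1) + (5 - 1) + (10 - 1))
nu = 9 + 10 + 8 + 4 + 9
nu = 40

40


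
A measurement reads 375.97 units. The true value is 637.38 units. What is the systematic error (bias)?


Systematic error = measured - true
= 375.97 - 637.38
= -261.4100

-261.4100


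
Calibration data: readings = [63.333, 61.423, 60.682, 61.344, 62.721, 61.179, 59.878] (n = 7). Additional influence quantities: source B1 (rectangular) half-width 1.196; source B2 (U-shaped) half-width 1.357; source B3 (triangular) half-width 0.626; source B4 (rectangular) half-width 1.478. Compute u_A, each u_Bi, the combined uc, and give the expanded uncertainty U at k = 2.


mean = (63.333 + 61.423 + 60.682 + 61.344 + 62.721 + 61.179 + 59.878) / 7 = 61.50857143
s = sqrt(sum((x - mean)^2)/(n-1)) = 1.1749844
u_A = s / sqrt(n) = 1.1749844 / sqrt(7) = 0.44410236
u_B1 = 1.196 / sqrt(3) = 0.69051092
u_B2 = 1.357 / sqrt(2) = 0.9595439
u_B3 = 0.626 / sqrt(6) = 0.25556343
u_B4 = 1.478 / sqrt(3) = 0.8533237
uc = sqrt(0.44410236^2 + 0.69051092^2 + 0.9595439^2 + 0.25556343^2 + 0.8533237^2) = 1.5453902
U = k * uc = 2 * 1.5453902
U = 3.0908

3.0908


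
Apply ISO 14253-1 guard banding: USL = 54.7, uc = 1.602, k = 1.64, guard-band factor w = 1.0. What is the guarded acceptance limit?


U = k * uc = 1.64 * 1.602 = 2.62728
guard band g = w * U = 1.0 * 2.62728 = 2.62728
AL = USL - g = 54.7 - 2.62728
AL = 52.0727

52.0727


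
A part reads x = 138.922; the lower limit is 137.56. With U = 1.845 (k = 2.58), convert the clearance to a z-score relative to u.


u = U / k = 1.845 / 2.58 = 0.71511628
margin = |LSL - x| = |137.56 - 138.922| = 1.362
z = margin / u = 1.362 / 0.71511628
z = 1.9046

1.9046


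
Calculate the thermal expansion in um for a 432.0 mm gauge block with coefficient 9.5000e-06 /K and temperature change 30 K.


dL = L * alpha * dT
= 432.0 * 9.5000e-06 * 30
= 0.1231200 mm
dL_um = 0.1231200 * 1000 = 123.1200 um

123.1200


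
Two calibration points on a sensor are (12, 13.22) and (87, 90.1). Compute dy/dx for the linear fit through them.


slope = (y2 - y1) / (x2 - x1)
= (90.1 - 13.22) / (87 - 12)
= 76.8800 / 75
= 1.0251

1.0251


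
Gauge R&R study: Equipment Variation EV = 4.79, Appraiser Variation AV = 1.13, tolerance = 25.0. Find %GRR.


GRR = sqrt(EV^2 + AV^2) = sqrt(4.79^2 + 1.13^2) = 4.9214835
%GRR = GRR / tol * 100 = 4.9214835 / 25.0 * 100
%GRR = 19.6859

19.6859


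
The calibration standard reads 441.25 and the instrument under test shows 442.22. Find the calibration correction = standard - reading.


Correction = standard - reading
= 441.25 - 442.22
= -0.9700

-0.9700


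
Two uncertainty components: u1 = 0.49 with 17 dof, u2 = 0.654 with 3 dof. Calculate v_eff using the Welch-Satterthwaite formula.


uc = sqrt(u1^2 + u2^2) = sqrt(0.49^2 + 0.654^2) = 0.8172001
v_eff = uc^4 / (u1^4/v1 + u2^4/v2)
= 0.8172001^4 / (0.49^4/17 + 0.654^4/3)
= 0.44597821 / 0.064371385
v_eff = 6.9282

6.9282


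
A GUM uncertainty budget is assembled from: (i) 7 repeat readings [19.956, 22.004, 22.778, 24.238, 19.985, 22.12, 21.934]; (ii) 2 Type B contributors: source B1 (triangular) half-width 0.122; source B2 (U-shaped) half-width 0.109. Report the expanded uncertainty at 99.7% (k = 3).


mean = (19.956 + 22.004 + 22.778 + 24.238 + 19.985 + 22.12 + 21.934) / 7 = 21.85928571
s = sqrt(sum((x - mean)^2)/(n-1)) = 1.5128482
u_A = s / sqrt(n) = 1.5128482 / sqrt(7) = 0.57180287
u_B1 = 0.122 / sqrt(6) = 0.049806291
u_B2 = 0.109 / sqrt(2) = 0.077074639
uc = sqrt(0.57180287^2 + 0.049806291^2 + 0.077074639^2) = 0.57911975
U = k * uc = 3 * 0.57911975
U = 1.7374

1.7374


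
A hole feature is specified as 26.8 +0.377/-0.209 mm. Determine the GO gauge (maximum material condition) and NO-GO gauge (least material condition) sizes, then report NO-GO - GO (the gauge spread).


GO = nominal - lower_tol (smallest hole = maximum material condition)
GO = 26.8 - 0.209 = 26.591
NO-GO = nominal + upper_tol (largest hole = least material condition)
NO-GO = 26.8 + 0.377 = 27.177
spread = NO-GO - GO = 27.177 - 26.591 = 0.5860

0.5860


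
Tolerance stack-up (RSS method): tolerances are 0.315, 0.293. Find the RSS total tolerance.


RSS = sqrt(0.315^2 + 0.293^2)
= sqrt(0.185074)
= 0.4302

0.4302


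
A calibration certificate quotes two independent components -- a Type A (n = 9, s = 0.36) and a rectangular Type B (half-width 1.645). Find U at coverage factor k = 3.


u_A = s / sqrt(n) = 0.36 / sqrt(9) = 0.12
u_B = half_width / sqrt(3) = 1.645 / sqrt(3) = 0.94974119
uc = sqrt(u_A^2 + u_B^2) = sqrt(0.12^2 + 0.94974119^2) = 0.95729219
U = k * uc = 3 * 0.95729219
U = 2.8719

2.8719


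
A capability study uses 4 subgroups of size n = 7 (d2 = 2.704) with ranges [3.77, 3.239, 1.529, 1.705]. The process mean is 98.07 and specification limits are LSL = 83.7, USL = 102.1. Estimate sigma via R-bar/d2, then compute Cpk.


R_bar = (3.77 + 3.239 + 1.529 + 1.705) / 4 = 2.56075
sigma = R_bar / d2 = 2.56075 / 2.704 = 0.94702293
Cp = (USL - LSL)/(6*sigma) = (102.1 - 83.7)/(6*0.94702293) = 3.2382
Cpu = (102.1 - 98.07)/(3*0.94702293) = 1.4185
Cpl = (98.07 - 83.7)/(3*0.94702293) = 5.0580
Cpk = min(Cpu, Cpl) = 1.4185

1.4185


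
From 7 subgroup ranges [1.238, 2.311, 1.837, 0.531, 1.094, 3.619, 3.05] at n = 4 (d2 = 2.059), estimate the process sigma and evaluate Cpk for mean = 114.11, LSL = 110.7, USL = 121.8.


R_bar = (1.238 + 2.311 + 1.837 + 0.531 + 1.094 + 3.619 + 3.05) / 7 = 1.9542857
sigma = R_bar / d2 = 1.9542857 / 2.059 = 0.94914313
Cp = (USL - LSL)/(6*sigma) = (121.8 - 110.7)/(6*0.94914313) = 1.9491
Cpu = (121.8 - 114.11)/(3*0.94914313) = 2.7007
Cpl = (114.11 - 110.7)/(3*0.94914313) = 1.1976
Cpk = min(Cpu, Cpl) = 1.1976

1.1976


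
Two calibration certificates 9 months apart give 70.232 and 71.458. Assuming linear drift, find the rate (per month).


rate = (v2 - v1) / months
= (71.458 - 70.232) / 9
= 1.2260 / 9
= 0.1362

0.1362


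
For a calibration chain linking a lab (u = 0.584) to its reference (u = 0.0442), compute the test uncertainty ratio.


TUR = u_lab / u_ref
= 0.584 / 0.0442
= 13.2127

13.2127


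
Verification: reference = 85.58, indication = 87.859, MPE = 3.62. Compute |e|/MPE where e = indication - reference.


e = indication - reference = 87.859 - 85.58 = 2.2790
|e| = 2.2790
ratio = |e| / MPE = 2.2790 / 3.62
ratio = 0.6296

0.6296


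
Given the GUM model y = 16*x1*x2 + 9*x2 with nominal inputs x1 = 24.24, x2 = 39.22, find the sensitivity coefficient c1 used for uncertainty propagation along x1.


y = 16*x1*x2 + 9*x2
dy/dx1 = 16*x2
Evaluate at x2 = 39.22: c1 = 16 * 39.22
c1 = 627.5200

627.5200


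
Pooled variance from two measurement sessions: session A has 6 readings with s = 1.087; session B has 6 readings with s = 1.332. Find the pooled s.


s_p = sqrt(((n1-1)*s1^2 + (n2-1)*s2^2) / (n1+n2-2))
numerator = (6-1)*1.087^2 + (6-1)*1.332^2 = 5.907845 + 8.87112 = 14.778965
denominator = 6 + 6 - 2 = 10
s_p^2 = 14.778965 / 10 = 1.4778965
s_p = sqrt(1.4778965) = 1.2157

1.2157


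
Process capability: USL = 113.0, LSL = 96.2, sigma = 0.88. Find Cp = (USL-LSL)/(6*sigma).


Cp = (USL - LSL) / (6 * sigma)
= (113.0 - 96.2) / (6 * 0.88)
= 16.8000 / 5.2800
= 3.1818

3.1818


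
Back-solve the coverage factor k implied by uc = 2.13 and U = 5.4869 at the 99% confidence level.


k = U / uc
k = 5.4869 / 2.13
k = 2.576

2.576


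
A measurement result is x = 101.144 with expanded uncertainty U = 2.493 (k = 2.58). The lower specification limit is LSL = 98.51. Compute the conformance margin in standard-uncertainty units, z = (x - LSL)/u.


u = U / k = 2.493 / 2.58 = 0.96627907
margin = |LSL - x| = |98.51 - 101.144| = 2.634
z = margin / u = 2.634 / 0.96627907
z = 2.7259

2.7259


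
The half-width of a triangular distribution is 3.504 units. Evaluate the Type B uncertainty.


u_B = half_width / sqrt(6)
u_B = 3.504 / 2.4494897
u_B = 1.4305

1.4305


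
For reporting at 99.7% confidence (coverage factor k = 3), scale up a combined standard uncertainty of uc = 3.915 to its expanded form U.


U = k * uc
U = 3 * 3.915
U = 11.7450

11.7450


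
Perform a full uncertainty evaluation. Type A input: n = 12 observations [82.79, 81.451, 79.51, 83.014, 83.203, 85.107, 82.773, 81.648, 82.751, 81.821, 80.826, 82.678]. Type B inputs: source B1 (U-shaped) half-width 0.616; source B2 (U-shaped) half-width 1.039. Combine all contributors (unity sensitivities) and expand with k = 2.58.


mean = (82.79 + 81.451 + 79.51 + 83.014 + 83.203 + 85.107 + 82.773 + 81.648 + 82.751 + 81.821 + 80.826 + 82.678) / 12 = 82.29766667
s = sqrt(sum((x - mean)^2)/(n-1)) = 1.393055
u_A = s / sqrt(n) = 1.393055 / sqrt(12) = 0.40214034
u_B1 = 0.616 / sqrt(2) = 0.43557778
u_B2 = 1.039 / sqrt(2) = 0.73468395
uc = sqrt(0.40214034^2 + 0.43557778^2 + 0.73468395^2) = 0.94403674
U = k * uc = 2.58 * 0.94403674
U = 2.4356

2.4356


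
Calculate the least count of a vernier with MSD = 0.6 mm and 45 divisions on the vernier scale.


LC = MSD / n_div
= 0.6 / 45
= 0.0133

0.0133


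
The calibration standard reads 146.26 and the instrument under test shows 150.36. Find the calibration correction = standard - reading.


Correction = standard - reading
= 146.26 - 150.36
= -4.1000

-4.1000


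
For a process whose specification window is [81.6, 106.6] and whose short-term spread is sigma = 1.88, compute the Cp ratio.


Cp = (USL - LSL) / (6 * sigma)
= (106.6 - 81.6) / (6 * 1.88)
= 25.0000 / 11.2800
= 2.2163

2.2163


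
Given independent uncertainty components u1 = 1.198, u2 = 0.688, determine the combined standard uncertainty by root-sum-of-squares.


uc = sqrt(1.198^2 + 0.688^2)
uc = sqrt(1.908548)
uc = 1.3815

1.3815


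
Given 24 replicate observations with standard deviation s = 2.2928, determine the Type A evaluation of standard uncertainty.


u_A = s / sqrt(n)
u_A = 2.2928 / sqrt(24)
u_A = 2.2928 / 4.8989795
u_A = 0.4680

0.4680


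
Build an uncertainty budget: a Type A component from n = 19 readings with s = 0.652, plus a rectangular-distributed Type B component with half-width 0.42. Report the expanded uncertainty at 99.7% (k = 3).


u_A = s / sqrt(n) = 0.652 / sqrt(19) = 0.14957906
u_B = half_width / sqrt(3) = 0.42 / sqrt(3) = 0.24248711
uc = sqrt(u_A^2 + u_B^2) = sqrt(0.14957906^2 + 0.24248711^2) = 0.28491033
U = k * uc = 3 * 0.28491033
U = 0.8547

0.8547


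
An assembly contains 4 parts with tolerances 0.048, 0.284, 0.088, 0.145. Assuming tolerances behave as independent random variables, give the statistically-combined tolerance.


RSS = sqrt(0.048^2 + 0.284^2 + 0.088^2 + 0.145^2)
= sqrt(0.111729)
= 0.3343

0.3343


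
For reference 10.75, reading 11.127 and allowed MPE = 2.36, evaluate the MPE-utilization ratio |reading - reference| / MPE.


e = indication - reference = 11.127 - 10.75 = 0.3770
|e| = 0.3770
ratio = |e| / MPE = 0.3770 / 2.36
ratio = 0.1597

0.1597


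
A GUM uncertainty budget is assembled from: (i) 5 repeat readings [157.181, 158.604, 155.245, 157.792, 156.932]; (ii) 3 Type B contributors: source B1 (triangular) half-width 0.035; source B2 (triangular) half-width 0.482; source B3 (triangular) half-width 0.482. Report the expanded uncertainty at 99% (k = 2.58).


mean = (157.181 + 158.604 + 155.245 + 157.792 + 156.932) / 5 = 157.1508
s = sqrt(sum((x - mean)^2)/(n-1)) = 1.2453701
u_A = s / sqrt(n) = 1.2453701 / sqrt(5) = 0.55694644
u_B1 = 0.035 / sqrt(6) = 0.01428869
u_B2 = 0.482 / sqrt(6) = 0.19677568
u_B3 = 0.482 / sqrt(6) = 0.19677568
uc = sqrt(0.55694644^2 + 0.01428869^2 + 0.19677568^2 + 0.19677568^2) = 0.62276387
U = k * uc = 2.58 * 0.62276387
U = 1.6067

1.6067


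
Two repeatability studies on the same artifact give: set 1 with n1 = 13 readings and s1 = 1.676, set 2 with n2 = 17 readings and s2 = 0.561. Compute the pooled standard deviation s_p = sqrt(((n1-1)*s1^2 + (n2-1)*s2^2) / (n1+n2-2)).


s_p = sqrt(((n1-1)*s1^2 + (n2-1)*s2^2) / (n1+n2-2))
numerator = (13-1)*1.676^2 + (17-1)*0.561^2 = 33.707712 + 5.035536 = 38.743248
denominator = 13 + 17 - 2 = 28
s_p^2 = 38.743248 / 28 = 1.3836874
s_p = sqrt(1.3836874) = 1.1763

1.1763


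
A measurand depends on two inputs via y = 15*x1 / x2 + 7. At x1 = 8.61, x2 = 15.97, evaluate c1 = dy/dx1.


y = 15*x1 / x2 + 7
dy/dx1 = 15/x2
Evaluate at x2 = 15.97: c1 = 15 / 15.97
c1 = 0.9393

0.9393


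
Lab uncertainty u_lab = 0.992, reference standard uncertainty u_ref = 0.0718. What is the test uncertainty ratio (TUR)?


TUR = u_lab / u_ref
= 0.992 / 0.0718
= 13.8162

13.8162


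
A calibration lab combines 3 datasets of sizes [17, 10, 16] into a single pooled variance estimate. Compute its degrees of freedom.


nu = sum_i (n_i - 1)
nu = ((17 - 1) + (10 - 1) + (16 - 1))
nu = 16 + 9 + 15
nu = 40

40


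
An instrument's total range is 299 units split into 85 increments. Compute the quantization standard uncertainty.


resolution = range / divisions
resolution = 299 / 85 = 3.5176471
u_res = resolution / (2*sqrt(3))
u_res = 3.5176471 / 3.4641016
u_res = 1.0155

1.0155


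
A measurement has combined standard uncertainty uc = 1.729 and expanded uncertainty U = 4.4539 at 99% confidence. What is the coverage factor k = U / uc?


k = U / uc
k = 4.4539 / 1.729
k = 2.576

2.576


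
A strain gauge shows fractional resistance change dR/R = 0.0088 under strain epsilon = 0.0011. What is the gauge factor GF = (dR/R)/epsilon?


GF = (dR/R) / epsilon
= 0.0088 / 0.0011
= 8.0000

8.0000


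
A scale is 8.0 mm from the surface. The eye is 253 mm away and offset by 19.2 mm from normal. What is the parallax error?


error = h * offset / d
= 8.0 * 19.2 / 253
= 0.6071

0.6071


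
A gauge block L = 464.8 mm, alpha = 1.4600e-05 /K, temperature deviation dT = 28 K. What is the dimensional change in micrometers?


dL = L * alpha * dT
= 464.8 * 1.4600e-05 * 28
= 0.1900102 mm
dL_um = 0.1900102 * 1000 = 190.0102 um

190.0102


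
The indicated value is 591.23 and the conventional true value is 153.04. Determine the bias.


Systematic error = measured - true
= 591.23 - 153.04
= 438.1900

438.1900


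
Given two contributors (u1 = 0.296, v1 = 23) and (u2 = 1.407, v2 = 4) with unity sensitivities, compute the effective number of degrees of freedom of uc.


uc = sqrt(u1^2 + u2^2) = sqrt(0.296^2 + 1.407^2) = 1.4377987
v_eff = uc^4 / (u1^4/v1 + u2^4/v2)
= 1.4377987^4 / (0.296^4/23 + 1.407^4/4)
= 4.273585 / 0.9800863
v_eff = 4.3604

4.3604


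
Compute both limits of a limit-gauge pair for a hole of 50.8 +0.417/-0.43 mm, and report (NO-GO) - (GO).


GO = nominal - lower_tol (smallest hole = maximum material condition)
GO = 50.8 - 0.43 = 50.37
NO-GO = nominal + upper_tol (largest hole = least material condition)
NO-GO = 50.8 + 0.417 = 51.217
spread = NO-GO - GO = 51.217 - 50.37 = 0.8470

0.8470


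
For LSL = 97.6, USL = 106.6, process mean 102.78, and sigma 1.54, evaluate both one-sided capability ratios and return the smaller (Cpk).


Cpu = (USL - mean) / (3*sigma) = (106.6 - 102.78) / (3*1.54) = 0.8268
Cpl = (mean - LSL) / (3*sigma) = (102.78 - 97.6) / (3*1.54) = 1.1212
Cpk = min(Cpu, Cpl) = 0.8268

0.8268


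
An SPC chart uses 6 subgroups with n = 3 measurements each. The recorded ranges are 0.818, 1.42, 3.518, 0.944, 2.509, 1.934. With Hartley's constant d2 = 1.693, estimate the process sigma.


R_bar = (0.818 + 1.42 + 3.518 + 0.944 + 2.509 + 1.934) / 6
R_bar = 11.143 / 6 = 1.8571667
sigma_hat = R_bar / d2 = 1.8571667 / 1.693 = 1.0970

1.0970


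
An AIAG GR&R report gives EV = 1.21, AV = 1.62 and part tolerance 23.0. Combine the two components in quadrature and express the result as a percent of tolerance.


GRR = sqrt(EV^2 + AV^2) = sqrt(1.21^2 + 1.62^2) = 2.022004
%GRR = GRR / tol * 100 = 2.022004 / 23.0 * 100
%GRR = 8.7913

8.7913


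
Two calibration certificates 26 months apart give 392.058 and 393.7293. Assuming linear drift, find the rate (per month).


rate = (v2 - v1) / months
= (393.7293 - 392.058) / 26
= 1.6713 / 26
= 0.0643

0.0643


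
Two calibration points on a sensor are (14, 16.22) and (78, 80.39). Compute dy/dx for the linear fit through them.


slope = (y2 - y1) / (x2 - x1)
= (80.39 - 16.22) / (78 - 14)
= 64.1700 / 64
= 1.0027

1.0027


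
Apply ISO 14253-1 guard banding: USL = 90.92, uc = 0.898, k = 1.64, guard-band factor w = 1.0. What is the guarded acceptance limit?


U = k * uc = 1.64 * 0.898 = 1.47272
guard band g = w * U = 1.0 * 1.47272 = 1.47272
AL = USL - g = 90.92 - 1.47272
AL = 89.4473

89.4473


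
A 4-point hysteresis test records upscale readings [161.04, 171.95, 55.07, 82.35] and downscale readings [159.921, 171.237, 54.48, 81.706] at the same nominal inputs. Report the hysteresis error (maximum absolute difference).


|161.04 - 159.921| = 1.1190
|171.95 - 171.237| = 0.7130
|55.07 - 54.48| = 0.5900
|82.35 - 81.706| = 0.6440
hysteresis = max(diffs) = 1.1190

1.1190


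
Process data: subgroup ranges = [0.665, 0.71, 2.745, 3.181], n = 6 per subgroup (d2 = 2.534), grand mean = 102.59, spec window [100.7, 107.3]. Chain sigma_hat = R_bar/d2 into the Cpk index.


R_bar = (0.665 + 0.71 + 2.745 + 3.181) / 4 = 1.82525
sigma = R_bar / d2 = 1.82525 / 2.534 = 0.72030387
Cp = (USL - LSL)/(6*sigma) = (107.3 - 100.7)/(6*0.72030387) = 1.5271
Cpu = (107.3 - 102.59)/(3*0.72030387) = 2.1796
Cpl = (102.59 - 100.7)/(3*0.72030387) = 0.8746
Cpk = min(Cpu, Cpl) = 0.8746

0.8746


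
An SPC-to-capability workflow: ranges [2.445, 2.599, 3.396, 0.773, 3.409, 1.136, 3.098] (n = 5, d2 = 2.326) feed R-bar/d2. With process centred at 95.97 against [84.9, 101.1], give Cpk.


R_bar = (2.445 + 2.599 + 3.396 + 0.773 + 3.409 + 1.136 + 3.098) / 7 = 2.408
sigma = R_bar / d2 = 2.408 / 2.326 = 1.0352537
Cp = (USL - LSL)/(6*sigma) = (101.1 - 84.9)/(6*1.0352537) = 2.6081
Cpu = (101.1 - 95.97)/(3*1.0352537) = 1.6518
Cpl = (95.97 - 84.9)/(3*1.0352537) = 3.5643
Cpk = min(Cpu, Cpl) = 1.6518

1.6518


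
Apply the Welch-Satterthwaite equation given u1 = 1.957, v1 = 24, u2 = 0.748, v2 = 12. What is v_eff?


uc = sqrt(u1^2 + u2^2) = sqrt(1.957^2 + 0.748^2) = 2.0950783
v_eff = uc^4 / (u1^4/v1 + u2^4/v2)
= 2.0950783^4 / (1.957^4/24 + 0.748^4/12)
= 19.26642 / 0.63724303
v_eff = 30.2340

30.2340


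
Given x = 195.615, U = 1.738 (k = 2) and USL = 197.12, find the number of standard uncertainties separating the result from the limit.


u = U / k = 1.738 / 2 = 0.869
margin = |USL - x| = |197.12 - 195.615| = 1.505
z = margin / u = 1.505 / 0.869
z = 1.7319

1.7319


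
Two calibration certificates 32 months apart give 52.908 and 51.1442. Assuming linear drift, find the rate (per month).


rate = (v2 - v1) / months
= (51.1442 - 52.908) / 32
= -1.7638 / 32
= -0.0551

-0.0551


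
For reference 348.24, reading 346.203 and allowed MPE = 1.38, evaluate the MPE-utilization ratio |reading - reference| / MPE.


e = indication - reference = 346.203 - 348.24 = -2.0370
|e| = 2.0370
ratio = |e| / MPE = 2.0370 / 1.38
ratio = 1.4761

1.4761


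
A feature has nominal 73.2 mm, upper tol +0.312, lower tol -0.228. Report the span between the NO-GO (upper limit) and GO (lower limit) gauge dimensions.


GO = nominal - lower_tol (smallest hole = maximum material condition)
GO = 73.2 - 0.228 = 72.972
NO-GO = nominal + upper_tol (largest hole = least material condition)
NO-GO = 73.2 + 0.312 = 73.512
spread = NO-GO - GO = 73.512 - 72.972 = 0.5400

0.5400


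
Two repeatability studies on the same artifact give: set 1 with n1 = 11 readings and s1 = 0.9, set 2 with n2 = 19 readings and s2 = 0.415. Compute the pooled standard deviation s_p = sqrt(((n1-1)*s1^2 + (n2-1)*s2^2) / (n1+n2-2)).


s_p = sqrt(((n1-1)*s1^2 + (n2-1)*s2^2) / (n1+n2-2))
numerator = (11-1)*0.9^2 + (19-1)*0.415^2 = 8.1 + 3.10005 = 11.20005
denominator = 11 + 19 - 2 = 28
s_p^2 = 11.20005 / 28 = 0.40000179
s_p = sqrt(0.40000179) = 0.6325

0.6325


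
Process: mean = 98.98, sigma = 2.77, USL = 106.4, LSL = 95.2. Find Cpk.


Cpu = (USL - mean) / (3*sigma) = (106.4 - 98.98) / (3*2.77) = 0.8929
Cpl = (mean - LSL) / (3*sigma) = (98.98 - 95.2) / (3*2.77) = 0.4549
Cpk = min(Cpu, Cpl) = 0.4549

0.4549


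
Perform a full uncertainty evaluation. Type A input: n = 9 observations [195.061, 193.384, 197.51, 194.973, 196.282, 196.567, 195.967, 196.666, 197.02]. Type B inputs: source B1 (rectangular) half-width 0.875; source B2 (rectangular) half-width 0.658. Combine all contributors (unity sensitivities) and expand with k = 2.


mean = (195.061 + 193.384 + 197.51 + 194.973 + 196.282 + 196.567 + 195.967 + 196.666 + 197.02) / 9 = 195.9366667
s = sqrt(sum((x - mean)^2)/(n-1)) = 1.2703328
u_A = s / sqrt(n) = 1.2703328 / sqrt(9) = 0.42344427
u_B1 = 0.875 / sqrt(3) = 0.50518149
u_B2 = 0.658 / sqrt(3) = 0.37989648
uc = sqrt(0.42344427^2 + 0.50518149^2 + 0.37989648^2) = 0.76081188
U = k * uc = 2 * 0.76081188
U = 1.5216

1.5216


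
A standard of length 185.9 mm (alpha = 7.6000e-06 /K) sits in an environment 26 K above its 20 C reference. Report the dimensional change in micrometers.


dL = L * alpha * dT
= 185.9 * 7.6000e-06 * 26
= 0.0367338 mm
dL_um = 0.0367338 * 1000 = 36.7338 um

36.7338


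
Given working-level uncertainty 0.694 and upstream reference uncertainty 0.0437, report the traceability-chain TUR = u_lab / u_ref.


TUR = u_lab / u_ref
= 0.694 / 0.0437
= 15.8810

15.8810


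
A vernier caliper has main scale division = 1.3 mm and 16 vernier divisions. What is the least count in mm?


LC = MSD / n_div
= 1.3 / 16
= 0.0813

0.0813


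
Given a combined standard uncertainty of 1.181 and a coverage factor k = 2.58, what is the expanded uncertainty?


U = k * uc
U = 2.58 * 1.181
U = 3.0470

3.0470


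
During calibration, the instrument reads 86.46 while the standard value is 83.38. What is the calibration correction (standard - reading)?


Correction = standard - reading
= 83.38 - 86.46
= -3.0800

-3.0800


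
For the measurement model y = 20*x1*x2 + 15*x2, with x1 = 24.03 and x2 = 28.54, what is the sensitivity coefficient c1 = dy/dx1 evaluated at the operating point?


y = 20*x1*x2 + 15*x2
dy/dx1 = 20*x2
Evaluate at x2 = 28.54: c1 = 20 * 28.54
c1 = 570.8000

570.8000


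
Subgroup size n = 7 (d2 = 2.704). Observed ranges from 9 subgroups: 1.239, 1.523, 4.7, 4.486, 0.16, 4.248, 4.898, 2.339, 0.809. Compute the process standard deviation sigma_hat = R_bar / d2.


R_bar = (1.239 + 1.523 + 4.7 + 4.486 + 0.16 + 4.248 + 4.898 + 2.339 + 0.809) / 9
R_bar = 24.402 / 9 = 2.7113333
sigma_hat = R_bar / d2 = 2.7113333 / 2.704 = 1.0027

1.0027


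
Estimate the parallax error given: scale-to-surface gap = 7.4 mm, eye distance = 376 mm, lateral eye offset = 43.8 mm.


error = h * offset / d
= 7.4 * 43.8 / 376
= 0.8620

0.8620


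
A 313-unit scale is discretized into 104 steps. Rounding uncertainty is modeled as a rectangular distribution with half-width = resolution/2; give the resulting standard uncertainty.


resolution = range / divisions
resolution = 313 / 104 = 3.0096154
u_res = resolution / (2*sqrt(3))
u_res = 3.0096154 / 3.4641016
u_res = 0.8688

0.8688


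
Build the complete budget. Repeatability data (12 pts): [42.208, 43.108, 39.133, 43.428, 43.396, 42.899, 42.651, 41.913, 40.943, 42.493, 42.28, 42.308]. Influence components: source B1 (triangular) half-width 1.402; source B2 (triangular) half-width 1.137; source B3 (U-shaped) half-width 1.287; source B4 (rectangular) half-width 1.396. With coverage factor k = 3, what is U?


mean = (42.208 + 43.108 + 39.133 + 43.428 + 43.396 + 42.899 + 42.651 + 41.913 + 40.943 + 42.493 + 42.28 + 42.308) / 12 = 42.23
s = sqrt(sum((x - mean)^2)/(n-1)) = 1.1915212
u_A = s / sqrt(n) = 1.1915212 / sqrt(12) = 0.34396254
u_B1 = 1.402 / sqrt(6) = 0.5723641
u_B2 = 1.137 / sqrt(6) = 0.46417831
u_B3 = 1.287 / sqrt(2) = 0.91004643
u_B4 = 1.396 / sqrt(3) = 0.80598098
uc = sqrt(0.34396254^2 + 0.5723641^2 + 0.46417831^2 + 0.91004643^2 + 0.80598098^2) = 1.4625875
U = k * uc = 3 * 1.4625875
U = 4.3878

4.3878


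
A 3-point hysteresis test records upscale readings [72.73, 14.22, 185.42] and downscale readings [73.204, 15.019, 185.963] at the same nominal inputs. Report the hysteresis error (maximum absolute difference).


|72.73 - 73.204| = 0.4740
|14.22 - 15.019| = 0.7990
|185.42 - 185.963| = 0.5430
hysteresis = max(diffs) = 0.7990

0.7990
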